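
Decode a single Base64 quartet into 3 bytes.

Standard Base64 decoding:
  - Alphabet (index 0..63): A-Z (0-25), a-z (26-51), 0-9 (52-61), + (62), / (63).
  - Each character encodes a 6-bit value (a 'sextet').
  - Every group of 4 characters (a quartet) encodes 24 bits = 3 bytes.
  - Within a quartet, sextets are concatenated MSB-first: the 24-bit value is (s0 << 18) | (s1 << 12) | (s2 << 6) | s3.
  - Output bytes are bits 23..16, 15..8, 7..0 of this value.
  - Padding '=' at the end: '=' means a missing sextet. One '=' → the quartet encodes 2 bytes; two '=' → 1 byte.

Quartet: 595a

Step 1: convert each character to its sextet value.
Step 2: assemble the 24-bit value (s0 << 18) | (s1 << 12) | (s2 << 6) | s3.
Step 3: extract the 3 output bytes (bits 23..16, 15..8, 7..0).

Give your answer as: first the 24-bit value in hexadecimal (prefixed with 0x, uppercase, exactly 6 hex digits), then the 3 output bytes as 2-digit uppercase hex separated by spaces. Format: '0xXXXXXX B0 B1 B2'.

Answer: 0xE7DE5A E7 DE 5A

Derivation:
Sextets: 5=57, 9=61, 5=57, a=26
24-bit: (57<<18) | (61<<12) | (57<<6) | 26
      = 0xE40000 | 0x03D000 | 0x000E40 | 0x00001A
      = 0xE7DE5A
Bytes: (v>>16)&0xFF=E7, (v>>8)&0xFF=DE, v&0xFF=5A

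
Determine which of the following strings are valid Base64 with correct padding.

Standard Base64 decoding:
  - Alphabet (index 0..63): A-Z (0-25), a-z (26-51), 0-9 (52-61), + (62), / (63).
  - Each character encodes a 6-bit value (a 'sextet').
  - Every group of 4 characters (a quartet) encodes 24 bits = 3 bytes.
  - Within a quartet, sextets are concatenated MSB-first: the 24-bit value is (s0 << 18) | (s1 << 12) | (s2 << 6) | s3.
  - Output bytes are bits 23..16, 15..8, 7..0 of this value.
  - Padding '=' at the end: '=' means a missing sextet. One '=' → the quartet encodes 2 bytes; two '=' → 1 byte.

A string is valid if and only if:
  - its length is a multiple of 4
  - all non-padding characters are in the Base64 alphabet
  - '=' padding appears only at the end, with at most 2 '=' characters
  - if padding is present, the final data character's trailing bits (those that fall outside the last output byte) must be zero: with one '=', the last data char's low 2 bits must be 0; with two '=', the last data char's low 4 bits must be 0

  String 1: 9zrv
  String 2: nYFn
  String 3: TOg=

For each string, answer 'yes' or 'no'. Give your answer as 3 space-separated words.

Answer: yes yes yes

Derivation:
String 1: '9zrv' → valid
String 2: 'nYFn' → valid
String 3: 'TOg=' → valid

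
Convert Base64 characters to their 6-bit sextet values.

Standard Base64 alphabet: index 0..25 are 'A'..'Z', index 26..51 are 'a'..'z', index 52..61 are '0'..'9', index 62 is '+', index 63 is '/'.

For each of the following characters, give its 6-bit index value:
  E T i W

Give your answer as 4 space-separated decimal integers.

Answer: 4 19 34 22

Derivation:
'E': A..Z range, ord('E') − ord('A') = 4
'T': A..Z range, ord('T') − ord('A') = 19
'i': a..z range, 26 + ord('i') − ord('a') = 34
'W': A..Z range, ord('W') − ord('A') = 22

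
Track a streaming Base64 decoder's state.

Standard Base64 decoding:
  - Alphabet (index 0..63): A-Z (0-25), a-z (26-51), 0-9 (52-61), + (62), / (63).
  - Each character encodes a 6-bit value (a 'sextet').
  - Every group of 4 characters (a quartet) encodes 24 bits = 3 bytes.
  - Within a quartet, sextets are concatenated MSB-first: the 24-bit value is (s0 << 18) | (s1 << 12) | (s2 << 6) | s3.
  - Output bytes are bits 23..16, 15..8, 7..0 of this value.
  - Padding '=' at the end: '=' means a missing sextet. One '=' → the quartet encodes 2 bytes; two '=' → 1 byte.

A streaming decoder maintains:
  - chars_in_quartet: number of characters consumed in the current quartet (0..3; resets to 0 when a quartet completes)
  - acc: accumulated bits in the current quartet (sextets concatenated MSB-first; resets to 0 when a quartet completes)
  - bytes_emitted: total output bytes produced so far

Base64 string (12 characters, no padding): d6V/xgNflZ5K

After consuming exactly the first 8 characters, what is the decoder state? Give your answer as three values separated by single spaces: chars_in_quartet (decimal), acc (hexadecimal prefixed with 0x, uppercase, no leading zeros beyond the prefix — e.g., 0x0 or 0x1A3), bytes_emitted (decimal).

Answer: 0 0x0 6

Derivation:
After char 0 ('d'=29): chars_in_quartet=1 acc=0x1D bytes_emitted=0
After char 1 ('6'=58): chars_in_quartet=2 acc=0x77A bytes_emitted=0
After char 2 ('V'=21): chars_in_quartet=3 acc=0x1DE95 bytes_emitted=0
After char 3 ('/'=63): chars_in_quartet=4 acc=0x77A57F -> emit 77 A5 7F, reset; bytes_emitted=3
After char 4 ('x'=49): chars_in_quartet=1 acc=0x31 bytes_emitted=3
After char 5 ('g'=32): chars_in_quartet=2 acc=0xC60 bytes_emitted=3
After char 6 ('N'=13): chars_in_quartet=3 acc=0x3180D bytes_emitted=3
After char 7 ('f'=31): chars_in_quartet=4 acc=0xC6035F -> emit C6 03 5F, reset; bytes_emitted=6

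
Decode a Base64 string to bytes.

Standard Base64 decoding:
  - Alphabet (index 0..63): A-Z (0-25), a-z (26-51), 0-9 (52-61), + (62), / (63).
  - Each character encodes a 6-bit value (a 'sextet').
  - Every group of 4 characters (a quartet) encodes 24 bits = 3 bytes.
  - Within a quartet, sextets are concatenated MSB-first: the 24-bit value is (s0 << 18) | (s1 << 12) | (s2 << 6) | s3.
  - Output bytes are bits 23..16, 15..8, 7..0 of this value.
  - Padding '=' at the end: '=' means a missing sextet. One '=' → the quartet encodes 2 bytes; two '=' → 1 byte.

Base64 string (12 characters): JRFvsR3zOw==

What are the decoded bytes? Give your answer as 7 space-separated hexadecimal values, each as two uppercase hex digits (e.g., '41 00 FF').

Answer: 25 11 6F B1 1D F3 3B

Derivation:
After char 0 ('J'=9): chars_in_quartet=1 acc=0x9 bytes_emitted=0
After char 1 ('R'=17): chars_in_quartet=2 acc=0x251 bytes_emitted=0
After char 2 ('F'=5): chars_in_quartet=3 acc=0x9445 bytes_emitted=0
After char 3 ('v'=47): chars_in_quartet=4 acc=0x25116F -> emit 25 11 6F, reset; bytes_emitted=3
After char 4 ('s'=44): chars_in_quartet=1 acc=0x2C bytes_emitted=3
After char 5 ('R'=17): chars_in_quartet=2 acc=0xB11 bytes_emitted=3
After char 6 ('3'=55): chars_in_quartet=3 acc=0x2C477 bytes_emitted=3
After char 7 ('z'=51): chars_in_quartet=4 acc=0xB11DF3 -> emit B1 1D F3, reset; bytes_emitted=6
After char 8 ('O'=14): chars_in_quartet=1 acc=0xE bytes_emitted=6
After char 9 ('w'=48): chars_in_quartet=2 acc=0x3B0 bytes_emitted=6
Padding '==': partial quartet acc=0x3B0 -> emit 3B; bytes_emitted=7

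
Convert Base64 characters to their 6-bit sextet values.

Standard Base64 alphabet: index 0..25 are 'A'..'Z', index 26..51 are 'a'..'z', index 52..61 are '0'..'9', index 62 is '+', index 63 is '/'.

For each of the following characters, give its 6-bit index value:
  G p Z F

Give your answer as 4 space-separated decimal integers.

'G': A..Z range, ord('G') − ord('A') = 6
'p': a..z range, 26 + ord('p') − ord('a') = 41
'Z': A..Z range, ord('Z') − ord('A') = 25
'F': A..Z range, ord('F') − ord('A') = 5

Answer: 6 41 25 5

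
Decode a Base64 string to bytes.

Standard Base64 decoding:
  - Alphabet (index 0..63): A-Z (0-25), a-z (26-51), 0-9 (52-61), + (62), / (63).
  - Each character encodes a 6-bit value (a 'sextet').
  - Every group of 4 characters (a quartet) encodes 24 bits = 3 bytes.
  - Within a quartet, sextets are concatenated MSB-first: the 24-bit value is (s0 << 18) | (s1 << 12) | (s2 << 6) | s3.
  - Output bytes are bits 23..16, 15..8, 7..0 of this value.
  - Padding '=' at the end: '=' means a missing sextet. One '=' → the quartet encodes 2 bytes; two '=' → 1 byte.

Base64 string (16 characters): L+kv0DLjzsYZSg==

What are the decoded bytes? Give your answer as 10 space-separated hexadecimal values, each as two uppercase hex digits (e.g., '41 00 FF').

After char 0 ('L'=11): chars_in_quartet=1 acc=0xB bytes_emitted=0
After char 1 ('+'=62): chars_in_quartet=2 acc=0x2FE bytes_emitted=0
After char 2 ('k'=36): chars_in_quartet=3 acc=0xBFA4 bytes_emitted=0
After char 3 ('v'=47): chars_in_quartet=4 acc=0x2FE92F -> emit 2F E9 2F, reset; bytes_emitted=3
After char 4 ('0'=52): chars_in_quartet=1 acc=0x34 bytes_emitted=3
After char 5 ('D'=3): chars_in_quartet=2 acc=0xD03 bytes_emitted=3
After char 6 ('L'=11): chars_in_quartet=3 acc=0x340CB bytes_emitted=3
After char 7 ('j'=35): chars_in_quartet=4 acc=0xD032E3 -> emit D0 32 E3, reset; bytes_emitted=6
After char 8 ('z'=51): chars_in_quartet=1 acc=0x33 bytes_emitted=6
After char 9 ('s'=44): chars_in_quartet=2 acc=0xCEC bytes_emitted=6
After char 10 ('Y'=24): chars_in_quartet=3 acc=0x33B18 bytes_emitted=6
After char 11 ('Z'=25): chars_in_quartet=4 acc=0xCEC619 -> emit CE C6 19, reset; bytes_emitted=9
After char 12 ('S'=18): chars_in_quartet=1 acc=0x12 bytes_emitted=9
After char 13 ('g'=32): chars_in_quartet=2 acc=0x4A0 bytes_emitted=9
Padding '==': partial quartet acc=0x4A0 -> emit 4A; bytes_emitted=10

Answer: 2F E9 2F D0 32 E3 CE C6 19 4A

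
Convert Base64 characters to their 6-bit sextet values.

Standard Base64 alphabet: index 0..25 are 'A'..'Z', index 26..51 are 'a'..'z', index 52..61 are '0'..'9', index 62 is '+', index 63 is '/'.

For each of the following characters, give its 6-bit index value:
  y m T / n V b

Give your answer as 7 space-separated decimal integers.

Answer: 50 38 19 63 39 21 27

Derivation:
'y': a..z range, 26 + ord('y') − ord('a') = 50
'm': a..z range, 26 + ord('m') − ord('a') = 38
'T': A..Z range, ord('T') − ord('A') = 19
'/': index 63
'n': a..z range, 26 + ord('n') − ord('a') = 39
'V': A..Z range, ord('V') − ord('A') = 21
'b': a..z range, 26 + ord('b') − ord('a') = 27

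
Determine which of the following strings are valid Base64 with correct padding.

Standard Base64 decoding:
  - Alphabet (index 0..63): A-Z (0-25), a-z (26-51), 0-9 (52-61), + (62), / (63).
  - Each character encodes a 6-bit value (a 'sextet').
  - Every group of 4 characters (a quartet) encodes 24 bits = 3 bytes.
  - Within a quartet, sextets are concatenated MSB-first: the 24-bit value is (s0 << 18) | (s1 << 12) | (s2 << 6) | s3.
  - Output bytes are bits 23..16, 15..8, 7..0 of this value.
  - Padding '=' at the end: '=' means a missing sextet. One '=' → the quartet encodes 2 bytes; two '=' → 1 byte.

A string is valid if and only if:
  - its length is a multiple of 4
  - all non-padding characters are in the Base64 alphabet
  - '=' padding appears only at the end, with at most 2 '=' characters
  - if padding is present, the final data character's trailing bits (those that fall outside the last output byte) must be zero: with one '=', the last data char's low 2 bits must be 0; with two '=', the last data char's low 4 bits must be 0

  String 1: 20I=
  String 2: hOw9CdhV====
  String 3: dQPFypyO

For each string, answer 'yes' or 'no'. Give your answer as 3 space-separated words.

Answer: yes no yes

Derivation:
String 1: '20I=' → valid
String 2: 'hOw9CdhV====' → invalid (4 pad chars (max 2))
String 3: 'dQPFypyO' → valid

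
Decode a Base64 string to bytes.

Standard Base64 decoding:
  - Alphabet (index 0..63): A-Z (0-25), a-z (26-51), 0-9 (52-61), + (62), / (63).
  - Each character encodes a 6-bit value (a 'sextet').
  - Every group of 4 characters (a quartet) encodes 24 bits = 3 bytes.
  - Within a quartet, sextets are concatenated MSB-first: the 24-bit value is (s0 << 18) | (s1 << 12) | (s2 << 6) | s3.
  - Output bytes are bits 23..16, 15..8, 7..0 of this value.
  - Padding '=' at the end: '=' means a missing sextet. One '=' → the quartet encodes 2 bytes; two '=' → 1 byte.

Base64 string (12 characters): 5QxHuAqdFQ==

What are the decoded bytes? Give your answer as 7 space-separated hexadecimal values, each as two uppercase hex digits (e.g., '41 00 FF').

Answer: E5 0C 47 B8 0A 9D 15

Derivation:
After char 0 ('5'=57): chars_in_quartet=1 acc=0x39 bytes_emitted=0
After char 1 ('Q'=16): chars_in_quartet=2 acc=0xE50 bytes_emitted=0
After char 2 ('x'=49): chars_in_quartet=3 acc=0x39431 bytes_emitted=0
After char 3 ('H'=7): chars_in_quartet=4 acc=0xE50C47 -> emit E5 0C 47, reset; bytes_emitted=3
After char 4 ('u'=46): chars_in_quartet=1 acc=0x2E bytes_emitted=3
After char 5 ('A'=0): chars_in_quartet=2 acc=0xB80 bytes_emitted=3
After char 6 ('q'=42): chars_in_quartet=3 acc=0x2E02A bytes_emitted=3
After char 7 ('d'=29): chars_in_quartet=4 acc=0xB80A9D -> emit B8 0A 9D, reset; bytes_emitted=6
After char 8 ('F'=5): chars_in_quartet=1 acc=0x5 bytes_emitted=6
After char 9 ('Q'=16): chars_in_quartet=2 acc=0x150 bytes_emitted=6
Padding '==': partial quartet acc=0x150 -> emit 15; bytes_emitted=7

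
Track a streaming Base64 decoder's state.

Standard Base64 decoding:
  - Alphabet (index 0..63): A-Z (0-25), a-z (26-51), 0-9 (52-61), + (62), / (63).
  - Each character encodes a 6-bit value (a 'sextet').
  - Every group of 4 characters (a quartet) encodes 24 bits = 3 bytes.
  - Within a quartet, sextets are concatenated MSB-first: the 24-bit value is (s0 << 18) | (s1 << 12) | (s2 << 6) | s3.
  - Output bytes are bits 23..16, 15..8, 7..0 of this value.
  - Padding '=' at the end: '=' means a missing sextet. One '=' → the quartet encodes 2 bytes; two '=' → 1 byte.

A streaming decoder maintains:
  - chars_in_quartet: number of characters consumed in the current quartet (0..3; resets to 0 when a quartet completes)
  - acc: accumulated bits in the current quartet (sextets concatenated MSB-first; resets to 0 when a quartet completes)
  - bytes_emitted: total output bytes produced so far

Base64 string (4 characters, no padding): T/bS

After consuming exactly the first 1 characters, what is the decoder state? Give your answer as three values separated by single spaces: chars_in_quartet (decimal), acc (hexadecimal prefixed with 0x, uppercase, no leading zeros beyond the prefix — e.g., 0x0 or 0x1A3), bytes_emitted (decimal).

After char 0 ('T'=19): chars_in_quartet=1 acc=0x13 bytes_emitted=0

Answer: 1 0x13 0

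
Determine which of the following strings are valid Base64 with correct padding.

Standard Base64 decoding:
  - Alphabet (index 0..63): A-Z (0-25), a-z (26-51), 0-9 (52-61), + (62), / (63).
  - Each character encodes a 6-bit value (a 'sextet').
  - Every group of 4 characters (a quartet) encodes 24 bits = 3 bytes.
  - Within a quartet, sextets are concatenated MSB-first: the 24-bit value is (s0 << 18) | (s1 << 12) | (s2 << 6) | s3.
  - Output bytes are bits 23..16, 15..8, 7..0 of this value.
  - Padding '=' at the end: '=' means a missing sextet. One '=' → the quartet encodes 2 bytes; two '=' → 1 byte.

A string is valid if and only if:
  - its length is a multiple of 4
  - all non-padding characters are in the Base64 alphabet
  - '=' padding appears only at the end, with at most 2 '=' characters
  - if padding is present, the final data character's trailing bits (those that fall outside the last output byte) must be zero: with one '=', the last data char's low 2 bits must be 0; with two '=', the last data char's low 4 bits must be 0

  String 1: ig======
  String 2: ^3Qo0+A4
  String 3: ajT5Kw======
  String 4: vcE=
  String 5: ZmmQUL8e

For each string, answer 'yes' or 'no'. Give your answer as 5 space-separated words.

String 1: 'ig======' → invalid (6 pad chars (max 2))
String 2: '^3Qo0+A4' → invalid (bad char(s): ['^'])
String 3: 'ajT5Kw======' → invalid (6 pad chars (max 2))
String 4: 'vcE=' → valid
String 5: 'ZmmQUL8e' → valid

Answer: no no no yes yes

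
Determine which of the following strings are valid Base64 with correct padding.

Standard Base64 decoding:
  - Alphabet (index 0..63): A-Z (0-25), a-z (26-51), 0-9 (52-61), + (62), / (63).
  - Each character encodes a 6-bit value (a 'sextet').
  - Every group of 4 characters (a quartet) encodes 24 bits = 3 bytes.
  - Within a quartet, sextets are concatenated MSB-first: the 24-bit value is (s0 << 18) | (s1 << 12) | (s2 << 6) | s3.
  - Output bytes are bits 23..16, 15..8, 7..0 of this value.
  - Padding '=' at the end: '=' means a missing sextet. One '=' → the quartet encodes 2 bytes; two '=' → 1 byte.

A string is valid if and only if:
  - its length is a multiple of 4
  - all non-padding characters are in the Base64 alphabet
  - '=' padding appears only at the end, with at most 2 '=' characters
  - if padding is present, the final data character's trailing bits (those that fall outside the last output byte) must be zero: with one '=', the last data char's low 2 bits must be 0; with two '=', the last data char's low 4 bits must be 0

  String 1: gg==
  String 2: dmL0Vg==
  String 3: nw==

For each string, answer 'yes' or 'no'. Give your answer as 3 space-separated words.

String 1: 'gg==' → valid
String 2: 'dmL0Vg==' → valid
String 3: 'nw==' → valid

Answer: yes yes yes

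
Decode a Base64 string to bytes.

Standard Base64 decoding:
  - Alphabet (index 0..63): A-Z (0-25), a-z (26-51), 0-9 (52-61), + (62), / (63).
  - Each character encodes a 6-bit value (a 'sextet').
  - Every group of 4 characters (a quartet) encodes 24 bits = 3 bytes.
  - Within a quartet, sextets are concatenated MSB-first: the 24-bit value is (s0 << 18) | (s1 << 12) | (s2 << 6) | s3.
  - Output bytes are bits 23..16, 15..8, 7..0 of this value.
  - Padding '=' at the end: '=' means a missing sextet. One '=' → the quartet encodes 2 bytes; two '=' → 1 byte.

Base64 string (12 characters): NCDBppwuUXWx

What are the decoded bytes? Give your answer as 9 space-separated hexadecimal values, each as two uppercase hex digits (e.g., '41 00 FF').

After char 0 ('N'=13): chars_in_quartet=1 acc=0xD bytes_emitted=0
After char 1 ('C'=2): chars_in_quartet=2 acc=0x342 bytes_emitted=0
After char 2 ('D'=3): chars_in_quartet=3 acc=0xD083 bytes_emitted=0
After char 3 ('B'=1): chars_in_quartet=4 acc=0x3420C1 -> emit 34 20 C1, reset; bytes_emitted=3
After char 4 ('p'=41): chars_in_quartet=1 acc=0x29 bytes_emitted=3
After char 5 ('p'=41): chars_in_quartet=2 acc=0xA69 bytes_emitted=3
After char 6 ('w'=48): chars_in_quartet=3 acc=0x29A70 bytes_emitted=3
After char 7 ('u'=46): chars_in_quartet=4 acc=0xA69C2E -> emit A6 9C 2E, reset; bytes_emitted=6
After char 8 ('U'=20): chars_in_quartet=1 acc=0x14 bytes_emitted=6
After char 9 ('X'=23): chars_in_quartet=2 acc=0x517 bytes_emitted=6
After char 10 ('W'=22): chars_in_quartet=3 acc=0x145D6 bytes_emitted=6
After char 11 ('x'=49): chars_in_quartet=4 acc=0x5175B1 -> emit 51 75 B1, reset; bytes_emitted=9

Answer: 34 20 C1 A6 9C 2E 51 75 B1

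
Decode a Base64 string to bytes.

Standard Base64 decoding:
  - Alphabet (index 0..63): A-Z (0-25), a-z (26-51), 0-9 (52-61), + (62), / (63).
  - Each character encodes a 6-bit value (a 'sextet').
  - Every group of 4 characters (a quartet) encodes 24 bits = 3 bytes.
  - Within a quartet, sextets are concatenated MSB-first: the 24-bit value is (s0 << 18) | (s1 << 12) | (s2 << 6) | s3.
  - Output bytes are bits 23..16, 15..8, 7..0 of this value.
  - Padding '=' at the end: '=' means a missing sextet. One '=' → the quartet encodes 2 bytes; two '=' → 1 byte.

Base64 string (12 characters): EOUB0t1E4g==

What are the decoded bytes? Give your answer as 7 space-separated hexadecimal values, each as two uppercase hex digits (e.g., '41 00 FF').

After char 0 ('E'=4): chars_in_quartet=1 acc=0x4 bytes_emitted=0
After char 1 ('O'=14): chars_in_quartet=2 acc=0x10E bytes_emitted=0
After char 2 ('U'=20): chars_in_quartet=3 acc=0x4394 bytes_emitted=0
After char 3 ('B'=1): chars_in_quartet=4 acc=0x10E501 -> emit 10 E5 01, reset; bytes_emitted=3
After char 4 ('0'=52): chars_in_quartet=1 acc=0x34 bytes_emitted=3
After char 5 ('t'=45): chars_in_quartet=2 acc=0xD2D bytes_emitted=3
After char 6 ('1'=53): chars_in_quartet=3 acc=0x34B75 bytes_emitted=3
After char 7 ('E'=4): chars_in_quartet=4 acc=0xD2DD44 -> emit D2 DD 44, reset; bytes_emitted=6
After char 8 ('4'=56): chars_in_quartet=1 acc=0x38 bytes_emitted=6
After char 9 ('g'=32): chars_in_quartet=2 acc=0xE20 bytes_emitted=6
Padding '==': partial quartet acc=0xE20 -> emit E2; bytes_emitted=7

Answer: 10 E5 01 D2 DD 44 E2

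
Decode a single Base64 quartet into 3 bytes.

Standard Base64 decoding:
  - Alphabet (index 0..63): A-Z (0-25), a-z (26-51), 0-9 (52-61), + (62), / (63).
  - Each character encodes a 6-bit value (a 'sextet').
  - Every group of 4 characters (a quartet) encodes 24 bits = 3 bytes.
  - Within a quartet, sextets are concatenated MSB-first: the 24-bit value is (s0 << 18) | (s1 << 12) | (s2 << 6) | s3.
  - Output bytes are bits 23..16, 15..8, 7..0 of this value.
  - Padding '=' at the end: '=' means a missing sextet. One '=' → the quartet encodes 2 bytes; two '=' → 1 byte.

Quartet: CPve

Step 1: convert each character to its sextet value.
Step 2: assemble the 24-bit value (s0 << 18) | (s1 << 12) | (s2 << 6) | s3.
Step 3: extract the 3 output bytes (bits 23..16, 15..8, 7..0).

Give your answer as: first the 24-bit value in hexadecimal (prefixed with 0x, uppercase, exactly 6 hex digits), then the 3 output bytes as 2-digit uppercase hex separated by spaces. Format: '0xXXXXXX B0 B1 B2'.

Sextets: C=2, P=15, v=47, e=30
24-bit: (2<<18) | (15<<12) | (47<<6) | 30
      = 0x080000 | 0x00F000 | 0x000BC0 | 0x00001E
      = 0x08FBDE
Bytes: (v>>16)&0xFF=08, (v>>8)&0xFF=FB, v&0xFF=DE

Answer: 0x08FBDE 08 FB DE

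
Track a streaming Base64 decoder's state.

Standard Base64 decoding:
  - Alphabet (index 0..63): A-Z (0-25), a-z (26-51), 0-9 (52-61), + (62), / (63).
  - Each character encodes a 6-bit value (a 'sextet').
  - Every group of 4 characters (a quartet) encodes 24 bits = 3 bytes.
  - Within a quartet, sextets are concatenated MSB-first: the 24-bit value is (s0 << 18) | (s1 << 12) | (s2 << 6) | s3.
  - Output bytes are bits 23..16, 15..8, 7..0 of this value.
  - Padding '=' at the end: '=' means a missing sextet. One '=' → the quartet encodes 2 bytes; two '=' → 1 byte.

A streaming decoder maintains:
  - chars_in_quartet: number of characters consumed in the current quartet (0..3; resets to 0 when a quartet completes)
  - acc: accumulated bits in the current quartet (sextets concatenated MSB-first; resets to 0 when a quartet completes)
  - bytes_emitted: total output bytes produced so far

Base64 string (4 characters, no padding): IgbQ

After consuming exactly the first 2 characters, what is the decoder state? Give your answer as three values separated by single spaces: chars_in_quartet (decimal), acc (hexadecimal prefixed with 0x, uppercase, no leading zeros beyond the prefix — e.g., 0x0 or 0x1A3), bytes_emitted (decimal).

Answer: 2 0x220 0

Derivation:
After char 0 ('I'=8): chars_in_quartet=1 acc=0x8 bytes_emitted=0
After char 1 ('g'=32): chars_in_quartet=2 acc=0x220 bytes_emitted=0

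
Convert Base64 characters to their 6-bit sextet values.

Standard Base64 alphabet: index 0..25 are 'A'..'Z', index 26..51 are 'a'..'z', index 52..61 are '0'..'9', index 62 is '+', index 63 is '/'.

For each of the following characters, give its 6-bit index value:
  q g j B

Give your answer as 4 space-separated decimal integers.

Answer: 42 32 35 1

Derivation:
'q': a..z range, 26 + ord('q') − ord('a') = 42
'g': a..z range, 26 + ord('g') − ord('a') = 32
'j': a..z range, 26 + ord('j') − ord('a') = 35
'B': A..Z range, ord('B') − ord('A') = 1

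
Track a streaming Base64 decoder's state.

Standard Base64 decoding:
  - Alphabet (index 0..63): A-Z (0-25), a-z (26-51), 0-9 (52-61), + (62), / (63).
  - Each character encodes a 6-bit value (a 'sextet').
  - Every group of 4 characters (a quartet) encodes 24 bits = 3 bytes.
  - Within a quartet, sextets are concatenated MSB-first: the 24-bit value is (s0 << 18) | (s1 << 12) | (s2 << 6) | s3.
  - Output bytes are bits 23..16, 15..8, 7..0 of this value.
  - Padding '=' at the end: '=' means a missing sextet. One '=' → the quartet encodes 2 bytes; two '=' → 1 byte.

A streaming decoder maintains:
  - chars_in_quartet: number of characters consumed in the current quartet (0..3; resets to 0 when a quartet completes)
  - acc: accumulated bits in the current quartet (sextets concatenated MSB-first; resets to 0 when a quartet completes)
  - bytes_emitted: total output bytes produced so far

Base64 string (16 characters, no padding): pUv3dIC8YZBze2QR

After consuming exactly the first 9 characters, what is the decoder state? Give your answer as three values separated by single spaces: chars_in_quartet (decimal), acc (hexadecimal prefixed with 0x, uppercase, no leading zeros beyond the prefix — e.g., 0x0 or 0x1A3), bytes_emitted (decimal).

Answer: 1 0x18 6

Derivation:
After char 0 ('p'=41): chars_in_quartet=1 acc=0x29 bytes_emitted=0
After char 1 ('U'=20): chars_in_quartet=2 acc=0xA54 bytes_emitted=0
After char 2 ('v'=47): chars_in_quartet=3 acc=0x2952F bytes_emitted=0
After char 3 ('3'=55): chars_in_quartet=4 acc=0xA54BF7 -> emit A5 4B F7, reset; bytes_emitted=3
After char 4 ('d'=29): chars_in_quartet=1 acc=0x1D bytes_emitted=3
After char 5 ('I'=8): chars_in_quartet=2 acc=0x748 bytes_emitted=3
After char 6 ('C'=2): chars_in_quartet=3 acc=0x1D202 bytes_emitted=3
After char 7 ('8'=60): chars_in_quartet=4 acc=0x7480BC -> emit 74 80 BC, reset; bytes_emitted=6
After char 8 ('Y'=24): chars_in_quartet=1 acc=0x18 bytes_emitted=6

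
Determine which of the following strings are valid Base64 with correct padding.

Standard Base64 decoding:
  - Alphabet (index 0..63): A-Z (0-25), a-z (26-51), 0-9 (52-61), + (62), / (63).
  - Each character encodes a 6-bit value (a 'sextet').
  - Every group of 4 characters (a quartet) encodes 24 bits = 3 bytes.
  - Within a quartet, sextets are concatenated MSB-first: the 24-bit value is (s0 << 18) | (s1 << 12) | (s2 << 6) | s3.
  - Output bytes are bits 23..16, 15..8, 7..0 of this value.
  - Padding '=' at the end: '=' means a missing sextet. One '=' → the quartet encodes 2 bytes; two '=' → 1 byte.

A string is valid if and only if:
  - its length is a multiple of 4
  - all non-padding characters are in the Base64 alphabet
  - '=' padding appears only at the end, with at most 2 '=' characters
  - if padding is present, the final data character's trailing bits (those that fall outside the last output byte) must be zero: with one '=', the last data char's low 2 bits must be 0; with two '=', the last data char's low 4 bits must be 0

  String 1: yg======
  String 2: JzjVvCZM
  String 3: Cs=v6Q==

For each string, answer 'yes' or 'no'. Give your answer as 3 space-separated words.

String 1: 'yg======' → invalid (6 pad chars (max 2))
String 2: 'JzjVvCZM' → valid
String 3: 'Cs=v6Q==' → invalid (bad char(s): ['=']; '=' in middle)

Answer: no yes no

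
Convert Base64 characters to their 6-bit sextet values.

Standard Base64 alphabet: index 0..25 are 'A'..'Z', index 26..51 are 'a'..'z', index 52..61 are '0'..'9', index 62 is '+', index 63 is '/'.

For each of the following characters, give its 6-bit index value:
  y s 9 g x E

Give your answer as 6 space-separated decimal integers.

Answer: 50 44 61 32 49 4

Derivation:
'y': a..z range, 26 + ord('y') − ord('a') = 50
's': a..z range, 26 + ord('s') − ord('a') = 44
'9': 0..9 range, 52 + ord('9') − ord('0') = 61
'g': a..z range, 26 + ord('g') − ord('a') = 32
'x': a..z range, 26 + ord('x') − ord('a') = 49
'E': A..Z range, ord('E') − ord('A') = 4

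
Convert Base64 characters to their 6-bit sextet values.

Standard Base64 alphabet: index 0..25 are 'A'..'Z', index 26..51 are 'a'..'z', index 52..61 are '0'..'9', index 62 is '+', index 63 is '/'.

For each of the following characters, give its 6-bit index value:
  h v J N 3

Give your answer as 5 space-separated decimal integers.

Answer: 33 47 9 13 55

Derivation:
'h': a..z range, 26 + ord('h') − ord('a') = 33
'v': a..z range, 26 + ord('v') − ord('a') = 47
'J': A..Z range, ord('J') − ord('A') = 9
'N': A..Z range, ord('N') − ord('A') = 13
'3': 0..9 range, 52 + ord('3') − ord('0') = 55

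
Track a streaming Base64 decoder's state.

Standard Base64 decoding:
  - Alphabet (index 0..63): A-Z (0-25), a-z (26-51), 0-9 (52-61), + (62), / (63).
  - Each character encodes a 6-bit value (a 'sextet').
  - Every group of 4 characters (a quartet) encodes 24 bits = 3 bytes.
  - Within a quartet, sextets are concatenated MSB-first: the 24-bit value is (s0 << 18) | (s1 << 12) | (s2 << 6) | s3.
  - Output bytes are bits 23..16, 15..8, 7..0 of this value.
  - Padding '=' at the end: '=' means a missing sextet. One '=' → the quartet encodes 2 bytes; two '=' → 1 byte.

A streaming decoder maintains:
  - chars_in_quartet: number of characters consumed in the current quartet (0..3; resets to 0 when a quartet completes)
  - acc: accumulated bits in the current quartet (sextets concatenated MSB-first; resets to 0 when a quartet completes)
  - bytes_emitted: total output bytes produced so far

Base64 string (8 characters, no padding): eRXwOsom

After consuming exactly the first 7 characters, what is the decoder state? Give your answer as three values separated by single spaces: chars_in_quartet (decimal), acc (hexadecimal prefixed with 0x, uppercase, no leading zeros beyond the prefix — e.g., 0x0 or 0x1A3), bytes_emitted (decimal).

Answer: 3 0xEB28 3

Derivation:
After char 0 ('e'=30): chars_in_quartet=1 acc=0x1E bytes_emitted=0
After char 1 ('R'=17): chars_in_quartet=2 acc=0x791 bytes_emitted=0
After char 2 ('X'=23): chars_in_quartet=3 acc=0x1E457 bytes_emitted=0
After char 3 ('w'=48): chars_in_quartet=4 acc=0x7915F0 -> emit 79 15 F0, reset; bytes_emitted=3
After char 4 ('O'=14): chars_in_quartet=1 acc=0xE bytes_emitted=3
After char 5 ('s'=44): chars_in_quartet=2 acc=0x3AC bytes_emitted=3
After char 6 ('o'=40): chars_in_quartet=3 acc=0xEB28 bytes_emitted=3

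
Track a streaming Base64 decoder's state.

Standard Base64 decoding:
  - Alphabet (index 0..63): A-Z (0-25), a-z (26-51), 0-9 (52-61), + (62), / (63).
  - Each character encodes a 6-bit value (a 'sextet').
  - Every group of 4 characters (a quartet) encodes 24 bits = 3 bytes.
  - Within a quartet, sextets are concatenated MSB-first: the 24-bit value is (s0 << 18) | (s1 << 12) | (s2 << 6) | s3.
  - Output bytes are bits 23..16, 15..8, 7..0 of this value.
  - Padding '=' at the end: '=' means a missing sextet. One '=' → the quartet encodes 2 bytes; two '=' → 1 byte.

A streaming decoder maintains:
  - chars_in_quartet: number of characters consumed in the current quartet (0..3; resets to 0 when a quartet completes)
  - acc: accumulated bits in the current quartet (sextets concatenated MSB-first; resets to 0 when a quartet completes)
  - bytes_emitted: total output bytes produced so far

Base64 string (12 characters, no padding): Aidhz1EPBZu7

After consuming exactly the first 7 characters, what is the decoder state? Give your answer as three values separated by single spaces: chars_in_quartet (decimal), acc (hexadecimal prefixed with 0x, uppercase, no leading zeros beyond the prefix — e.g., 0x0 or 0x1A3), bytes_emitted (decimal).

Answer: 3 0x33D44 3

Derivation:
After char 0 ('A'=0): chars_in_quartet=1 acc=0x0 bytes_emitted=0
After char 1 ('i'=34): chars_in_quartet=2 acc=0x22 bytes_emitted=0
After char 2 ('d'=29): chars_in_quartet=3 acc=0x89D bytes_emitted=0
After char 3 ('h'=33): chars_in_quartet=4 acc=0x22761 -> emit 02 27 61, reset; bytes_emitted=3
After char 4 ('z'=51): chars_in_quartet=1 acc=0x33 bytes_emitted=3
After char 5 ('1'=53): chars_in_quartet=2 acc=0xCF5 bytes_emitted=3
After char 6 ('E'=4): chars_in_quartet=3 acc=0x33D44 bytes_emitted=3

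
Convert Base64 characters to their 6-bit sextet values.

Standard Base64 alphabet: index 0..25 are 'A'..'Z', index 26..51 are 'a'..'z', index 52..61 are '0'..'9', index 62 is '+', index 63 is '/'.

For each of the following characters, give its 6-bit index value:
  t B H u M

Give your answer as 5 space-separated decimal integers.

't': a..z range, 26 + ord('t') − ord('a') = 45
'B': A..Z range, ord('B') − ord('A') = 1
'H': A..Z range, ord('H') − ord('A') = 7
'u': a..z range, 26 + ord('u') − ord('a') = 46
'M': A..Z range, ord('M') − ord('A') = 12

Answer: 45 1 7 46 12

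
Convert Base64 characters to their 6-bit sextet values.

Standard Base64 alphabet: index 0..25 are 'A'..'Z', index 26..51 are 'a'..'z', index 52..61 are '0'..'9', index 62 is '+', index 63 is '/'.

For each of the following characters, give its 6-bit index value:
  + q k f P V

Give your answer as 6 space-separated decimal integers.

Answer: 62 42 36 31 15 21

Derivation:
'+': index 62
'q': a..z range, 26 + ord('q') − ord('a') = 42
'k': a..z range, 26 + ord('k') − ord('a') = 36
'f': a..z range, 26 + ord('f') − ord('a') = 31
'P': A..Z range, ord('P') − ord('A') = 15
'V': A..Z range, ord('V') − ord('A') = 21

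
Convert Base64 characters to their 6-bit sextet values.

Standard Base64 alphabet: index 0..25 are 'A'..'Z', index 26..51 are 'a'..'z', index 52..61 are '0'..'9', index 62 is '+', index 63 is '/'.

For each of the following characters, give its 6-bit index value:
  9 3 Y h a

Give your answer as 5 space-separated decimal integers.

Answer: 61 55 24 33 26

Derivation:
'9': 0..9 range, 52 + ord('9') − ord('0') = 61
'3': 0..9 range, 52 + ord('3') − ord('0') = 55
'Y': A..Z range, ord('Y') − ord('A') = 24
'h': a..z range, 26 + ord('h') − ord('a') = 33
'a': a..z range, 26 + ord('a') − ord('a') = 26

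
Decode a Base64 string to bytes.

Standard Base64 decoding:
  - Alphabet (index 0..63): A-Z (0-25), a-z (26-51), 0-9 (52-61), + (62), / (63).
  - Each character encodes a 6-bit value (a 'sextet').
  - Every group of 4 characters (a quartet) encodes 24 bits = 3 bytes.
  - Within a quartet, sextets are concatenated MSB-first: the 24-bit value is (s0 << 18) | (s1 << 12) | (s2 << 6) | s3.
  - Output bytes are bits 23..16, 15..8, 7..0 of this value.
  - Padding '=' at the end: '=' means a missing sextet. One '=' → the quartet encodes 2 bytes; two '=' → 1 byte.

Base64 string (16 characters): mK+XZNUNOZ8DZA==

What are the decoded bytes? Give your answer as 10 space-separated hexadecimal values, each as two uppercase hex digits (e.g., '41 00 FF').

Answer: 98 AF 97 64 D5 0D 39 9F 03 64

Derivation:
After char 0 ('m'=38): chars_in_quartet=1 acc=0x26 bytes_emitted=0
After char 1 ('K'=10): chars_in_quartet=2 acc=0x98A bytes_emitted=0
After char 2 ('+'=62): chars_in_quartet=3 acc=0x262BE bytes_emitted=0
After char 3 ('X'=23): chars_in_quartet=4 acc=0x98AF97 -> emit 98 AF 97, reset; bytes_emitted=3
After char 4 ('Z'=25): chars_in_quartet=1 acc=0x19 bytes_emitted=3
After char 5 ('N'=13): chars_in_quartet=2 acc=0x64D bytes_emitted=3
After char 6 ('U'=20): chars_in_quartet=3 acc=0x19354 bytes_emitted=3
After char 7 ('N'=13): chars_in_quartet=4 acc=0x64D50D -> emit 64 D5 0D, reset; bytes_emitted=6
After char 8 ('O'=14): chars_in_quartet=1 acc=0xE bytes_emitted=6
After char 9 ('Z'=25): chars_in_quartet=2 acc=0x399 bytes_emitted=6
After char 10 ('8'=60): chars_in_quartet=3 acc=0xE67C bytes_emitted=6
After char 11 ('D'=3): chars_in_quartet=4 acc=0x399F03 -> emit 39 9F 03, reset; bytes_emitted=9
After char 12 ('Z'=25): chars_in_quartet=1 acc=0x19 bytes_emitted=9
After char 13 ('A'=0): chars_in_quartet=2 acc=0x640 bytes_emitted=9
Padding '==': partial quartet acc=0x640 -> emit 64; bytes_emitted=10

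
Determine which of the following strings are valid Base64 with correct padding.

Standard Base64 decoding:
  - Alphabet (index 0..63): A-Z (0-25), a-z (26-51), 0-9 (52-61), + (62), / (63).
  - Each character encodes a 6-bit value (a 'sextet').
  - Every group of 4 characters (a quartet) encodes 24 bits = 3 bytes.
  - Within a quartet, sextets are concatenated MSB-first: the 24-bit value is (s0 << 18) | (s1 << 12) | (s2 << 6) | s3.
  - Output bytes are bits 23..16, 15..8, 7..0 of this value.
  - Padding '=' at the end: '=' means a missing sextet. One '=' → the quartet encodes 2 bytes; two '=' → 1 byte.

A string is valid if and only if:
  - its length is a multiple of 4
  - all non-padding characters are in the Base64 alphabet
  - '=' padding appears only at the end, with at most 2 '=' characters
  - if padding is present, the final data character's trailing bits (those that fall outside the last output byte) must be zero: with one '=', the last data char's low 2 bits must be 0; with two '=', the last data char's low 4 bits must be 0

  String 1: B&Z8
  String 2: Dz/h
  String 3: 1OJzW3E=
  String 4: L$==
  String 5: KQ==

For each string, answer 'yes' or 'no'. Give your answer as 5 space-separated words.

String 1: 'B&Z8' → invalid (bad char(s): ['&'])
String 2: 'Dz/h' → valid
String 3: '1OJzW3E=' → valid
String 4: 'L$==' → invalid (bad char(s): ['$'])
String 5: 'KQ==' → valid

Answer: no yes yes no yes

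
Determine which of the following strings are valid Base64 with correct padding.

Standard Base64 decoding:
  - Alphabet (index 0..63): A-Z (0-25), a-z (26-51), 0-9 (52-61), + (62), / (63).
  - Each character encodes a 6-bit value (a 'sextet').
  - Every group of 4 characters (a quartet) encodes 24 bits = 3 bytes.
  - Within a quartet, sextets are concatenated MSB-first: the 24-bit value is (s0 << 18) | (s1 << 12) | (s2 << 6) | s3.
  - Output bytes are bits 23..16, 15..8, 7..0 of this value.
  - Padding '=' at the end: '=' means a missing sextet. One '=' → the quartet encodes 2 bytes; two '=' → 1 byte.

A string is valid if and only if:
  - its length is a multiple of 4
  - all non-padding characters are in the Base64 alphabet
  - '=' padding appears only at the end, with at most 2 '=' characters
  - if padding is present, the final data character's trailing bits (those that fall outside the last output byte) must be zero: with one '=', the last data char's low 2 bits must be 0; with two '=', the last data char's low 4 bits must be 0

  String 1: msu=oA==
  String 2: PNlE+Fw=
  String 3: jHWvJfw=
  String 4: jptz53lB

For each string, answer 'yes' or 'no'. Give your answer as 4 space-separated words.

Answer: no yes yes yes

Derivation:
String 1: 'msu=oA==' → invalid (bad char(s): ['=']; '=' in middle)
String 2: 'PNlE+Fw=' → valid
String 3: 'jHWvJfw=' → valid
String 4: 'jptz53lB' → valid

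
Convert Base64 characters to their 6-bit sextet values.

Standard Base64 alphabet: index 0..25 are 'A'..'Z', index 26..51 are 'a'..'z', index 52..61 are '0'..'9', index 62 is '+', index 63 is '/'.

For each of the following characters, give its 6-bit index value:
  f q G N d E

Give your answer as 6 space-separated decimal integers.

Answer: 31 42 6 13 29 4

Derivation:
'f': a..z range, 26 + ord('f') − ord('a') = 31
'q': a..z range, 26 + ord('q') − ord('a') = 42
'G': A..Z range, ord('G') − ord('A') = 6
'N': A..Z range, ord('N') − ord('A') = 13
'd': a..z range, 26 + ord('d') − ord('a') = 29
'E': A..Z range, ord('E') − ord('A') = 4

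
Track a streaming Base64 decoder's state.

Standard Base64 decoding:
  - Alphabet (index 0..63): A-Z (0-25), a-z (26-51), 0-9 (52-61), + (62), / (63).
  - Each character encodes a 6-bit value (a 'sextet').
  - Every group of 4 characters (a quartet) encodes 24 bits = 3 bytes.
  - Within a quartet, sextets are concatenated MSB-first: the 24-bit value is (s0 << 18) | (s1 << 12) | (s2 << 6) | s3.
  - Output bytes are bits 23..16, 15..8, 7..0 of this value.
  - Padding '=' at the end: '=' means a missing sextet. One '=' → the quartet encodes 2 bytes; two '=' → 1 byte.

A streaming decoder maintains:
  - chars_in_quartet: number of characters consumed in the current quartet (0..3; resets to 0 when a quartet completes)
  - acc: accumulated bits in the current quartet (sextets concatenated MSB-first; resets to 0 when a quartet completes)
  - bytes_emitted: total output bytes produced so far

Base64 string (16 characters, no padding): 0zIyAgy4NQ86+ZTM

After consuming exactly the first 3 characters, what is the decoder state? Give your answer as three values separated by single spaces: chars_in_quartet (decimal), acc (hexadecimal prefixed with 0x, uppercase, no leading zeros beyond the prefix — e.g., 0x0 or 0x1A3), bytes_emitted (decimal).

After char 0 ('0'=52): chars_in_quartet=1 acc=0x34 bytes_emitted=0
After char 1 ('z'=51): chars_in_quartet=2 acc=0xD33 bytes_emitted=0
After char 2 ('I'=8): chars_in_quartet=3 acc=0x34CC8 bytes_emitted=0

Answer: 3 0x34CC8 0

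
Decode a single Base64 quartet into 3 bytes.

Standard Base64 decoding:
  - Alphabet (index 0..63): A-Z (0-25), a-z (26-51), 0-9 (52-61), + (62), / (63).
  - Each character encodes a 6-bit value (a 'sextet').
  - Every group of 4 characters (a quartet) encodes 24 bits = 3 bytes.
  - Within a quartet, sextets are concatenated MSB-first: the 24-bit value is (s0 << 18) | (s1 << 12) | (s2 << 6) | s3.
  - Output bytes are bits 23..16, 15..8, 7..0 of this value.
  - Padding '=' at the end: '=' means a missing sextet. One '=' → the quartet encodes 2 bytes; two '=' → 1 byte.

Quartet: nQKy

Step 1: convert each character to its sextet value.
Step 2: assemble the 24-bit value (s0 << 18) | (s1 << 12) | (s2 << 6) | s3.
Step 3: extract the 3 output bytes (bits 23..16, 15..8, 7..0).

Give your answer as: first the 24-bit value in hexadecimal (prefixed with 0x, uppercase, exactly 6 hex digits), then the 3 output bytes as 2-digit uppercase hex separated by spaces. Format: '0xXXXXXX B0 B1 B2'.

Answer: 0x9D02B2 9D 02 B2

Derivation:
Sextets: n=39, Q=16, K=10, y=50
24-bit: (39<<18) | (16<<12) | (10<<6) | 50
      = 0x9C0000 | 0x010000 | 0x000280 | 0x000032
      = 0x9D02B2
Bytes: (v>>16)&0xFF=9D, (v>>8)&0xFF=02, v&0xFF=B2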